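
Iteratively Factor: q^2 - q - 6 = (q - 3)*(q + 2)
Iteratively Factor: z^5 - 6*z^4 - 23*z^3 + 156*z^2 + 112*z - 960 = (z - 4)*(z^4 - 2*z^3 - 31*z^2 + 32*z + 240) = (z - 4)^2*(z^3 + 2*z^2 - 23*z - 60) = (z - 5)*(z - 4)^2*(z^2 + 7*z + 12) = (z - 5)*(z - 4)^2*(z + 3)*(z + 4)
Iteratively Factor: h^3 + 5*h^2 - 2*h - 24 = (h + 4)*(h^2 + h - 6) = (h - 2)*(h + 4)*(h + 3)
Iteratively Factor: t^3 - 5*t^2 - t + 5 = (t - 5)*(t^2 - 1) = (t - 5)*(t + 1)*(t - 1)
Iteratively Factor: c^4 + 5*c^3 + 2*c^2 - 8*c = (c + 2)*(c^3 + 3*c^2 - 4*c) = (c - 1)*(c + 2)*(c^2 + 4*c) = (c - 1)*(c + 2)*(c + 4)*(c)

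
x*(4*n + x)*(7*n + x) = 28*n^2*x + 11*n*x^2 + x^3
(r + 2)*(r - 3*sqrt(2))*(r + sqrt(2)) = r^3 - 2*sqrt(2)*r^2 + 2*r^2 - 6*r - 4*sqrt(2)*r - 12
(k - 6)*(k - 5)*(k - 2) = k^3 - 13*k^2 + 52*k - 60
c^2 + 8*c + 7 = (c + 1)*(c + 7)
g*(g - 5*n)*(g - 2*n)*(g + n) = g^4 - 6*g^3*n + 3*g^2*n^2 + 10*g*n^3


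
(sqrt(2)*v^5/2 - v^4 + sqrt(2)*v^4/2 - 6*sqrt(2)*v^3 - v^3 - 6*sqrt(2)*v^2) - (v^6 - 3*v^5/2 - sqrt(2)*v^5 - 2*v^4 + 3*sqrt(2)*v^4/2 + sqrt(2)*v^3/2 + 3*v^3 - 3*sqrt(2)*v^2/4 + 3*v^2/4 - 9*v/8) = -v^6 + 3*v^5/2 + 3*sqrt(2)*v^5/2 - sqrt(2)*v^4 + v^4 - 13*sqrt(2)*v^3/2 - 4*v^3 - 21*sqrt(2)*v^2/4 - 3*v^2/4 + 9*v/8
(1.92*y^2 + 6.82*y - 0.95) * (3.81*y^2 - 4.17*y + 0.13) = 7.3152*y^4 + 17.9778*y^3 - 31.8093*y^2 + 4.8481*y - 0.1235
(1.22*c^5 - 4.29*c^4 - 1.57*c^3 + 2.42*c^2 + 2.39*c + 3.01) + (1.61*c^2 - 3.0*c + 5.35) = 1.22*c^5 - 4.29*c^4 - 1.57*c^3 + 4.03*c^2 - 0.61*c + 8.36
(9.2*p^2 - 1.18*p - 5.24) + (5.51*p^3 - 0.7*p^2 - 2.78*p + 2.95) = 5.51*p^3 + 8.5*p^2 - 3.96*p - 2.29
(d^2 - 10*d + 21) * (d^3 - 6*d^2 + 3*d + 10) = d^5 - 16*d^4 + 84*d^3 - 146*d^2 - 37*d + 210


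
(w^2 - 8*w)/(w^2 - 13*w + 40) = w/(w - 5)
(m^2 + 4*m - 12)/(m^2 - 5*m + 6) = (m + 6)/(m - 3)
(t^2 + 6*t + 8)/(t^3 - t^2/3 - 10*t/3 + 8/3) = 3*(t + 4)/(3*t^2 - 7*t + 4)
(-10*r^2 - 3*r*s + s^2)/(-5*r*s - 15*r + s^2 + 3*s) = (2*r + s)/(s + 3)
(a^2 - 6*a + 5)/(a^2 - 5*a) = (a - 1)/a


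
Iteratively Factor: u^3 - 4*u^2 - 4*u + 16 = (u - 2)*(u^2 - 2*u - 8) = (u - 4)*(u - 2)*(u + 2)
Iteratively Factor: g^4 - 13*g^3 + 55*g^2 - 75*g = (g - 5)*(g^3 - 8*g^2 + 15*g) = g*(g - 5)*(g^2 - 8*g + 15) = g*(g - 5)*(g - 3)*(g - 5)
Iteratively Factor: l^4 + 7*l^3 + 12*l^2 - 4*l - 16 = (l + 4)*(l^3 + 3*l^2 - 4) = (l - 1)*(l + 4)*(l^2 + 4*l + 4) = (l - 1)*(l + 2)*(l + 4)*(l + 2)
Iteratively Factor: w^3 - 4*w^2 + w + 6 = (w + 1)*(w^2 - 5*w + 6) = (w - 3)*(w + 1)*(w - 2)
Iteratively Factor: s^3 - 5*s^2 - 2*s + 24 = (s - 4)*(s^2 - s - 6) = (s - 4)*(s + 2)*(s - 3)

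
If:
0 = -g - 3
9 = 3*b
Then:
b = 3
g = -3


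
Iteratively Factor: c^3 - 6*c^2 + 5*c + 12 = (c - 4)*(c^2 - 2*c - 3) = (c - 4)*(c + 1)*(c - 3)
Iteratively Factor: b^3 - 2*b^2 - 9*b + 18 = (b - 3)*(b^2 + b - 6) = (b - 3)*(b - 2)*(b + 3)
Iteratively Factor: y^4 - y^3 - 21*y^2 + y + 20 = (y - 1)*(y^3 - 21*y - 20) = (y - 5)*(y - 1)*(y^2 + 5*y + 4) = (y - 5)*(y - 1)*(y + 4)*(y + 1)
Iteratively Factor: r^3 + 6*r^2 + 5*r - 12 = (r - 1)*(r^2 + 7*r + 12) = (r - 1)*(r + 3)*(r + 4)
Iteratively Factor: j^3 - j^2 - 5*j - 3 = (j + 1)*(j^2 - 2*j - 3) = (j + 1)^2*(j - 3)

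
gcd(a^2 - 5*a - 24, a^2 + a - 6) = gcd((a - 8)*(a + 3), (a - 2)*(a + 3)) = a + 3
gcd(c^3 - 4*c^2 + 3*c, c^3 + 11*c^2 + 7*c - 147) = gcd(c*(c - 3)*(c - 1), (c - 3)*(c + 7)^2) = c - 3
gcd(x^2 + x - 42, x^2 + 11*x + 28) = x + 7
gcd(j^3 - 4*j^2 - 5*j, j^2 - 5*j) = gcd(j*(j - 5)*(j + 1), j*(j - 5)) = j^2 - 5*j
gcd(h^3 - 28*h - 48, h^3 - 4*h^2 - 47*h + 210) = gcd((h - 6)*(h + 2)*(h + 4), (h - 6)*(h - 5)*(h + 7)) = h - 6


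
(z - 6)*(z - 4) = z^2 - 10*z + 24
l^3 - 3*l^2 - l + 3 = (l - 3)*(l - 1)*(l + 1)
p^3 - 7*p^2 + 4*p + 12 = (p - 6)*(p - 2)*(p + 1)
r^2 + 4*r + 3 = (r + 1)*(r + 3)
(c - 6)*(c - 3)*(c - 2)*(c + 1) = c^4 - 10*c^3 + 25*c^2 - 36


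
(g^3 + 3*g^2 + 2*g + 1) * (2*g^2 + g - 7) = 2*g^5 + 7*g^4 - 17*g^2 - 13*g - 7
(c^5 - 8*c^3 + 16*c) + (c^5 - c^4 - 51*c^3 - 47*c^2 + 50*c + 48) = 2*c^5 - c^4 - 59*c^3 - 47*c^2 + 66*c + 48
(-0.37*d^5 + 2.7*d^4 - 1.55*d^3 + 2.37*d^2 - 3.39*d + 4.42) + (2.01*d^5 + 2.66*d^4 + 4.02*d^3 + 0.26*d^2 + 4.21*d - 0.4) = 1.64*d^5 + 5.36*d^4 + 2.47*d^3 + 2.63*d^2 + 0.82*d + 4.02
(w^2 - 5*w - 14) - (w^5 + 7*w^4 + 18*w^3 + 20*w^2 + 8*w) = -w^5 - 7*w^4 - 18*w^3 - 19*w^2 - 13*w - 14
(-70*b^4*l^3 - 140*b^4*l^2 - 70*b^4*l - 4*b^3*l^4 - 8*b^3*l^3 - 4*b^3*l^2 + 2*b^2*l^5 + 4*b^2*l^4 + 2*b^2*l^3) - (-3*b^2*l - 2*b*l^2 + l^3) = -70*b^4*l^3 - 140*b^4*l^2 - 70*b^4*l - 4*b^3*l^4 - 8*b^3*l^3 - 4*b^3*l^2 + 2*b^2*l^5 + 4*b^2*l^4 + 2*b^2*l^3 + 3*b^2*l + 2*b*l^2 - l^3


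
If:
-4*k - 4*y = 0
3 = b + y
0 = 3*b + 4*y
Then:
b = 12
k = 9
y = -9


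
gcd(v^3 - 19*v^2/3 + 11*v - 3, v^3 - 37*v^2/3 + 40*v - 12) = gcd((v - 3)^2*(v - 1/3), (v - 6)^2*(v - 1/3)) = v - 1/3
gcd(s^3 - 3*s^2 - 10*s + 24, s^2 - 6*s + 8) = s^2 - 6*s + 8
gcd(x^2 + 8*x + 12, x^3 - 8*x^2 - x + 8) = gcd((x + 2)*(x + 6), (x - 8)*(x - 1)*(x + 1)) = 1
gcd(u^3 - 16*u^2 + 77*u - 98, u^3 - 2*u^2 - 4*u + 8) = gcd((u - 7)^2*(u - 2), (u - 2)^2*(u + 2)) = u - 2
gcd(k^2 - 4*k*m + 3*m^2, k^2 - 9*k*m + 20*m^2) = 1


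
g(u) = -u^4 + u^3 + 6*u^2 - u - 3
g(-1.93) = 0.22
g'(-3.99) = 252.97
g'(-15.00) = 13994.00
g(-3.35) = -95.85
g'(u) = -4*u^3 + 3*u^2 + 12*u - 1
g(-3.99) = -220.46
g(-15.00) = -52638.00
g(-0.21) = -2.54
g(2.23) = 10.97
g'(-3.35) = 142.85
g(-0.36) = -1.93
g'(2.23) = -3.68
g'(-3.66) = 191.38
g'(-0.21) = -3.35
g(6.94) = -1706.44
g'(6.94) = -1110.25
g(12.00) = -18159.00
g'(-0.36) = -4.74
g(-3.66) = -147.44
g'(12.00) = -6337.00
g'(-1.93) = 15.77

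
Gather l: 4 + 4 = 8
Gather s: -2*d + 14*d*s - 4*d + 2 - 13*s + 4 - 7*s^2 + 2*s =-6*d - 7*s^2 + s*(14*d - 11) + 6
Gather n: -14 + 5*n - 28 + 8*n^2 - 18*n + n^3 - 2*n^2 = n^3 + 6*n^2 - 13*n - 42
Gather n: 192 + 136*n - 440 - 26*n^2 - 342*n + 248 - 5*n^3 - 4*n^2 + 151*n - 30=-5*n^3 - 30*n^2 - 55*n - 30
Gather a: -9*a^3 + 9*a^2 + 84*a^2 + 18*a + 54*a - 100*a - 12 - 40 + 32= -9*a^3 + 93*a^2 - 28*a - 20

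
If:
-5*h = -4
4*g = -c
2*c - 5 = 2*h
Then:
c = 33/10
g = -33/40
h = 4/5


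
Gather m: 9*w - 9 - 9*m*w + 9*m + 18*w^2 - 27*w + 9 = m*(9 - 9*w) + 18*w^2 - 18*w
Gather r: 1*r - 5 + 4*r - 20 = 5*r - 25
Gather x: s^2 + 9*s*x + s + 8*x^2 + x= s^2 + s + 8*x^2 + x*(9*s + 1)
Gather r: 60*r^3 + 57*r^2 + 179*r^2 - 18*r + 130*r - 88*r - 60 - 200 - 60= 60*r^3 + 236*r^2 + 24*r - 320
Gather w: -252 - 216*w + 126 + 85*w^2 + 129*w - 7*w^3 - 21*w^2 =-7*w^3 + 64*w^2 - 87*w - 126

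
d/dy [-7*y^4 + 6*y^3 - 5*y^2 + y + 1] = -28*y^3 + 18*y^2 - 10*y + 1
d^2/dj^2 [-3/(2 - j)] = 6/(j - 2)^3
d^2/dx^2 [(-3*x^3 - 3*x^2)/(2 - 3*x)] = 6*(9*x^3 - 18*x^2 + 12*x + 4)/(27*x^3 - 54*x^2 + 36*x - 8)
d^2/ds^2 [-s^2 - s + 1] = -2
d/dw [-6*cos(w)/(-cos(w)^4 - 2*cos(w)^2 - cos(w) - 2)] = 6*(3*sin(w)^4 - 8*sin(w)^2 + 3)*sin(w)/((-sin(w)^2 + cos(w) + 2)^2*(sin(w)^2 + cos(w) - 3)^2)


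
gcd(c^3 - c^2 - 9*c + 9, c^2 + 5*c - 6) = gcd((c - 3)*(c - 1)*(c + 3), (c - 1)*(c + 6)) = c - 1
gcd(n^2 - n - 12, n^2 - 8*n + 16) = n - 4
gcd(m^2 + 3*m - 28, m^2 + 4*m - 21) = m + 7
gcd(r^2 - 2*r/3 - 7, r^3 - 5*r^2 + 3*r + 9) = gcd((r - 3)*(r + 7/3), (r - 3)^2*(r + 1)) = r - 3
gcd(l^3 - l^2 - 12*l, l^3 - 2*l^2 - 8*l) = l^2 - 4*l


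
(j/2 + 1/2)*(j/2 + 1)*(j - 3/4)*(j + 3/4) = j^4/4 + 3*j^3/4 + 23*j^2/64 - 27*j/64 - 9/32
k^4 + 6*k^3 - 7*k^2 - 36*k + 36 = (k - 2)*(k - 1)*(k + 3)*(k + 6)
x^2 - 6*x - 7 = (x - 7)*(x + 1)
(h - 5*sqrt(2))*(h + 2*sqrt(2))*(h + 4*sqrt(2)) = h^3 + sqrt(2)*h^2 - 44*h - 80*sqrt(2)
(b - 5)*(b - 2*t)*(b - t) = b^3 - 3*b^2*t - 5*b^2 + 2*b*t^2 + 15*b*t - 10*t^2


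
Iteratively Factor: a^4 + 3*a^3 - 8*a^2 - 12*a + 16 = (a + 2)*(a^3 + a^2 - 10*a + 8) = (a + 2)*(a + 4)*(a^2 - 3*a + 2) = (a - 2)*(a + 2)*(a + 4)*(a - 1)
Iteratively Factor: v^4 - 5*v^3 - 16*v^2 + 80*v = (v)*(v^3 - 5*v^2 - 16*v + 80) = v*(v - 5)*(v^2 - 16) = v*(v - 5)*(v + 4)*(v - 4)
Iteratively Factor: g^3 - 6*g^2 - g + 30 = (g - 3)*(g^2 - 3*g - 10) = (g - 3)*(g + 2)*(g - 5)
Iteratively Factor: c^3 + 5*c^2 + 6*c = (c)*(c^2 + 5*c + 6) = c*(c + 2)*(c + 3)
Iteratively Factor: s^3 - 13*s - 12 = (s + 1)*(s^2 - s - 12) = (s + 1)*(s + 3)*(s - 4)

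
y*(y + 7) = y^2 + 7*y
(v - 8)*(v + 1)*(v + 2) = v^3 - 5*v^2 - 22*v - 16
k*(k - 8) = k^2 - 8*k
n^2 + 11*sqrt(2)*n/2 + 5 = (n + sqrt(2)/2)*(n + 5*sqrt(2))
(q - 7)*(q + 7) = q^2 - 49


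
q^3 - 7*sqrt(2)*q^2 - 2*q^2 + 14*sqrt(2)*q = q*(q - 2)*(q - 7*sqrt(2))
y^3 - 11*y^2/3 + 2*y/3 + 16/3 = (y - 8/3)*(y - 2)*(y + 1)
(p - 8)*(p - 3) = p^2 - 11*p + 24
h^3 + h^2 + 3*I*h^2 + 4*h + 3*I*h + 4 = (h + 1)*(h - I)*(h + 4*I)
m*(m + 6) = m^2 + 6*m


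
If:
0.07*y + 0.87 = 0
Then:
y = -12.43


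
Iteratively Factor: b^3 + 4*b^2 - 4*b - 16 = (b - 2)*(b^2 + 6*b + 8) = (b - 2)*(b + 2)*(b + 4)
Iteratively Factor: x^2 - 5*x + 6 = (x - 3)*(x - 2)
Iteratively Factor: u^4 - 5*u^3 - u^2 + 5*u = (u - 1)*(u^3 - 4*u^2 - 5*u) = (u - 1)*(u + 1)*(u^2 - 5*u) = u*(u - 1)*(u + 1)*(u - 5)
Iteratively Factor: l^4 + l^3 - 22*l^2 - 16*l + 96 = (l + 3)*(l^3 - 2*l^2 - 16*l + 32) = (l - 4)*(l + 3)*(l^2 + 2*l - 8) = (l - 4)*(l - 2)*(l + 3)*(l + 4)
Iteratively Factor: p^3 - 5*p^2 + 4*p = (p - 1)*(p^2 - 4*p) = p*(p - 1)*(p - 4)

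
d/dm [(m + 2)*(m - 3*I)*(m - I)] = 3*m^2 + m*(4 - 8*I) - 3 - 8*I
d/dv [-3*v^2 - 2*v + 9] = -6*v - 2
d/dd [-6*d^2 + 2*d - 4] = 2 - 12*d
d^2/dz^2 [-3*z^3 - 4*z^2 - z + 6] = -18*z - 8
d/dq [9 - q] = -1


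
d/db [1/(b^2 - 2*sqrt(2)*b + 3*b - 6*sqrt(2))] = (-2*b - 3 + 2*sqrt(2))/(b^2 - 2*sqrt(2)*b + 3*b - 6*sqrt(2))^2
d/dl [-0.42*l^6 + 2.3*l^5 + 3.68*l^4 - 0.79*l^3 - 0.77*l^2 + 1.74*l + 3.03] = -2.52*l^5 + 11.5*l^4 + 14.72*l^3 - 2.37*l^2 - 1.54*l + 1.74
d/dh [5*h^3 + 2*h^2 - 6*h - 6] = 15*h^2 + 4*h - 6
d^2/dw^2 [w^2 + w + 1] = 2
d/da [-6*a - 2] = -6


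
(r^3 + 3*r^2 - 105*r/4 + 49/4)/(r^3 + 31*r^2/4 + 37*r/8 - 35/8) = 2*(2*r - 7)/(4*r + 5)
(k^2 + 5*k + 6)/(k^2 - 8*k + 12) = (k^2 + 5*k + 6)/(k^2 - 8*k + 12)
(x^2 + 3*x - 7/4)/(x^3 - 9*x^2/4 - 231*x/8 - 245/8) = 2*(2*x - 1)/(4*x^2 - 23*x - 35)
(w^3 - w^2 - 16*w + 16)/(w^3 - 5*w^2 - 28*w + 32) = (w - 4)/(w - 8)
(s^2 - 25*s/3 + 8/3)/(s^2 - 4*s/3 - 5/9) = 3*(-3*s^2 + 25*s - 8)/(-9*s^2 + 12*s + 5)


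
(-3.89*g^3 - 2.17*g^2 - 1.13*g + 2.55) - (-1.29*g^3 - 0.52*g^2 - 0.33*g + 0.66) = -2.6*g^3 - 1.65*g^2 - 0.8*g + 1.89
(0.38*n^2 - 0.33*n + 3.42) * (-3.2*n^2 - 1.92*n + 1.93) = -1.216*n^4 + 0.3264*n^3 - 9.577*n^2 - 7.2033*n + 6.6006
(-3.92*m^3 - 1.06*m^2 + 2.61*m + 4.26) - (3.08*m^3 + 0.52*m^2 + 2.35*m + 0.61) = -7.0*m^3 - 1.58*m^2 + 0.26*m + 3.65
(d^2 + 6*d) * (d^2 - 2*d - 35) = d^4 + 4*d^3 - 47*d^2 - 210*d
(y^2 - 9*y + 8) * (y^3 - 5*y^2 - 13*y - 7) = y^5 - 14*y^4 + 40*y^3 + 70*y^2 - 41*y - 56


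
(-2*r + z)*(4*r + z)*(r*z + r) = -8*r^3*z - 8*r^3 + 2*r^2*z^2 + 2*r^2*z + r*z^3 + r*z^2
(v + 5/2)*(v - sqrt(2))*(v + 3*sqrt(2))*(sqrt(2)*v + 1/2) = sqrt(2)*v^4 + 5*sqrt(2)*v^3/2 + 9*v^3/2 - 5*sqrt(2)*v^2 + 45*v^2/4 - 25*sqrt(2)*v/2 - 3*v - 15/2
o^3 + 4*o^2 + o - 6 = (o - 1)*(o + 2)*(o + 3)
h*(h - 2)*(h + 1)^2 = h^4 - 3*h^2 - 2*h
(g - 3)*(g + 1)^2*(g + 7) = g^4 + 6*g^3 - 12*g^2 - 38*g - 21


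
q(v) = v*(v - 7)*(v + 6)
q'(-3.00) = -9.00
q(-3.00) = 90.00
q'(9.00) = 183.00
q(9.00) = 270.00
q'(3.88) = -4.60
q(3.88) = -119.60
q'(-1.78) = -28.93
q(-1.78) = 65.95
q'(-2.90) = -10.97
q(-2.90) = 89.00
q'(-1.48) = -32.47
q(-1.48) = 56.73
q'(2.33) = -30.37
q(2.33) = -90.64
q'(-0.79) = -38.55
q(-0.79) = 32.06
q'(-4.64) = 31.87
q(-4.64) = 73.45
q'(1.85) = -35.43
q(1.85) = -74.79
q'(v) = v*(v - 7) + v*(v + 6) + (v - 7)*(v + 6) = 3*v^2 - 2*v - 42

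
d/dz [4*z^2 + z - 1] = 8*z + 1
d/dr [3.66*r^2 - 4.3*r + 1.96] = 7.32*r - 4.3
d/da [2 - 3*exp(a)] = -3*exp(a)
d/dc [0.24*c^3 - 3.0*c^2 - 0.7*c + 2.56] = 0.72*c^2 - 6.0*c - 0.7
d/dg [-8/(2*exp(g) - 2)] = sinh(g/2)^(-2)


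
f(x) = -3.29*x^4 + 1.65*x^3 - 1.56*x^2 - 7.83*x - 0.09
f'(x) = -13.16*x^3 + 4.95*x^2 - 3.12*x - 7.83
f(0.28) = -2.39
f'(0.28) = -8.60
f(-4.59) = -1616.89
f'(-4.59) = 1383.38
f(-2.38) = -118.10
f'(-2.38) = 205.05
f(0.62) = -5.64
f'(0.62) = -11.00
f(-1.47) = -12.55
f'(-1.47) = 49.26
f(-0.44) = 2.79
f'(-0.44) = -4.38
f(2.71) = -177.38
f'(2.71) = -241.85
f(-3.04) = -318.05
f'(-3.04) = 417.12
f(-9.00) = -22844.52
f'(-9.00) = 10014.84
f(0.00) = -0.09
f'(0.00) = -7.83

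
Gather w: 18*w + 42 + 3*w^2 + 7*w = 3*w^2 + 25*w + 42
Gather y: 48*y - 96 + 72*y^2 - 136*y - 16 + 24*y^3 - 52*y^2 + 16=24*y^3 + 20*y^2 - 88*y - 96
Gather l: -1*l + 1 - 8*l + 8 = 9 - 9*l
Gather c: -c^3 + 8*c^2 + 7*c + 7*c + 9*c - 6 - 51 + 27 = -c^3 + 8*c^2 + 23*c - 30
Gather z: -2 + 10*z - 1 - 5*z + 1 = 5*z - 2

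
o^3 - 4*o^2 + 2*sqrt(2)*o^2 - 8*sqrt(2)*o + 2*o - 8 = (o - 4)*(o + sqrt(2))^2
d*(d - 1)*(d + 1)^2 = d^4 + d^3 - d^2 - d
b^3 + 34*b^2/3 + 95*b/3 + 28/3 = (b + 1/3)*(b + 4)*(b + 7)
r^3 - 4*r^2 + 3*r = r*(r - 3)*(r - 1)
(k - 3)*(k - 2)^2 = k^3 - 7*k^2 + 16*k - 12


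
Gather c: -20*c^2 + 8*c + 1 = -20*c^2 + 8*c + 1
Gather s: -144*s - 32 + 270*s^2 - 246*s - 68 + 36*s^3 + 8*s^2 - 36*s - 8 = 36*s^3 + 278*s^2 - 426*s - 108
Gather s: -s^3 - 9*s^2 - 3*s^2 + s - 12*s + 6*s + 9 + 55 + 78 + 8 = -s^3 - 12*s^2 - 5*s + 150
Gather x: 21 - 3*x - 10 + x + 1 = 12 - 2*x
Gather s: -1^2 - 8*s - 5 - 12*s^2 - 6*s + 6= -12*s^2 - 14*s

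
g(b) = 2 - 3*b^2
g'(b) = -6*b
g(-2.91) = -23.40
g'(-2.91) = 17.46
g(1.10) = -1.63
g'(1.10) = -6.60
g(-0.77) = 0.22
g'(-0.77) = 4.62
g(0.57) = 1.03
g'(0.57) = -3.42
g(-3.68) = -38.63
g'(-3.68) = 22.08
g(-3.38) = -32.27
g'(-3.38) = 20.28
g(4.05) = -47.21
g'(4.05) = -24.30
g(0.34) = 1.65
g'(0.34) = -2.04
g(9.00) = -241.00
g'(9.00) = -54.00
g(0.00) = 2.00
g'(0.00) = 0.00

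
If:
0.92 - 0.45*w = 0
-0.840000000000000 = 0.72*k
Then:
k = -1.17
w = 2.04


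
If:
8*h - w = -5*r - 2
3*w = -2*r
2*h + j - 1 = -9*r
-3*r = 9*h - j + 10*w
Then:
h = 49/59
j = 771/59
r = -90/59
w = 60/59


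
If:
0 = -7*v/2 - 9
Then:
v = -18/7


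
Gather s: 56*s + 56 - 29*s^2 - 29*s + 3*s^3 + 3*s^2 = 3*s^3 - 26*s^2 + 27*s + 56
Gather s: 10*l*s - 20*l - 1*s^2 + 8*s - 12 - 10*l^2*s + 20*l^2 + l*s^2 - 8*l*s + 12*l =20*l^2 - 8*l + s^2*(l - 1) + s*(-10*l^2 + 2*l + 8) - 12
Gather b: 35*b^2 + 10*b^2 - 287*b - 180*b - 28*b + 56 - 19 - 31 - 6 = 45*b^2 - 495*b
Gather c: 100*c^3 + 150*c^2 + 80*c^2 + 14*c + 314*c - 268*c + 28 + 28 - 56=100*c^3 + 230*c^2 + 60*c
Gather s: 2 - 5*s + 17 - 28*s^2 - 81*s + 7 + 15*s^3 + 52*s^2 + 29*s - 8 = 15*s^3 + 24*s^2 - 57*s + 18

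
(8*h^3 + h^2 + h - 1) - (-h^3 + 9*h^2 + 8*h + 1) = 9*h^3 - 8*h^2 - 7*h - 2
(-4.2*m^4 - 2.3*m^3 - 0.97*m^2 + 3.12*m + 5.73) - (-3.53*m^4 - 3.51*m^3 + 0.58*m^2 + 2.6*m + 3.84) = -0.67*m^4 + 1.21*m^3 - 1.55*m^2 + 0.52*m + 1.89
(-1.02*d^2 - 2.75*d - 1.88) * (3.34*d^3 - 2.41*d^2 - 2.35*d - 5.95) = -3.4068*d^5 - 6.7268*d^4 + 2.7453*d^3 + 17.0623*d^2 + 20.7805*d + 11.186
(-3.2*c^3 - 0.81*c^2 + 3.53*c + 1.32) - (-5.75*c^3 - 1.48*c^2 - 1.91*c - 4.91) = 2.55*c^3 + 0.67*c^2 + 5.44*c + 6.23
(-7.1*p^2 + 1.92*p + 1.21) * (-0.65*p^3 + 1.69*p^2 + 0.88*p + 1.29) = 4.615*p^5 - 13.247*p^4 - 3.7897*p^3 - 5.4245*p^2 + 3.5416*p + 1.5609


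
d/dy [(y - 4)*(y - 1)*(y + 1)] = 3*y^2 - 8*y - 1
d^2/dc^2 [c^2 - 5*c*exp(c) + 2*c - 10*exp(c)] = -5*c*exp(c) - 20*exp(c) + 2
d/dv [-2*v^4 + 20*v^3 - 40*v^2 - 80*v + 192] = -8*v^3 + 60*v^2 - 80*v - 80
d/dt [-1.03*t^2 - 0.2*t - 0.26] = -2.06*t - 0.2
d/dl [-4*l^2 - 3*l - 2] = -8*l - 3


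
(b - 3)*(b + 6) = b^2 + 3*b - 18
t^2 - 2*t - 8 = (t - 4)*(t + 2)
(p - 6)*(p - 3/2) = p^2 - 15*p/2 + 9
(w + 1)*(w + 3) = w^2 + 4*w + 3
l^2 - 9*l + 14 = (l - 7)*(l - 2)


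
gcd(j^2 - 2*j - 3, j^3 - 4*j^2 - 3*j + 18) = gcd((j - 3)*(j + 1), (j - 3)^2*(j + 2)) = j - 3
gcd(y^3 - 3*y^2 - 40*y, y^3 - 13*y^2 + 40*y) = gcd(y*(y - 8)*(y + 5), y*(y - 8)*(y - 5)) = y^2 - 8*y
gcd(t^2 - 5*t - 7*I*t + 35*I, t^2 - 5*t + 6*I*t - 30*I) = t - 5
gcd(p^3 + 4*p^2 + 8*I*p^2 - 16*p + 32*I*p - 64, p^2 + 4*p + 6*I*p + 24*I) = p + 4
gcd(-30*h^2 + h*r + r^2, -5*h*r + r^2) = -5*h + r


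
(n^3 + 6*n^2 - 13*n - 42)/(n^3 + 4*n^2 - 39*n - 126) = (n^2 - n - 6)/(n^2 - 3*n - 18)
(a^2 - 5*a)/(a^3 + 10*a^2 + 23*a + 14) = a*(a - 5)/(a^3 + 10*a^2 + 23*a + 14)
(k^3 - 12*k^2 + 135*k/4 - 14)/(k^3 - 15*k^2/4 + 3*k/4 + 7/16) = 4*(k - 8)/(4*k + 1)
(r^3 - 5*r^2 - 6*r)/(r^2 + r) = r - 6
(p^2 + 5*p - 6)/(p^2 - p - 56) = (-p^2 - 5*p + 6)/(-p^2 + p + 56)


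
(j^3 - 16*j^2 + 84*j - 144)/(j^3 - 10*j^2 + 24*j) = (j - 6)/j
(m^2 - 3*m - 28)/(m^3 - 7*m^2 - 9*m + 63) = (m + 4)/(m^2 - 9)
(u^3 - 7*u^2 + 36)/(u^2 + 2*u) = u - 9 + 18/u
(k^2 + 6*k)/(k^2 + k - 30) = k/(k - 5)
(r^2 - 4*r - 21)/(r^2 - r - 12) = (r - 7)/(r - 4)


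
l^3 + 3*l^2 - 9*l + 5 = (l - 1)^2*(l + 5)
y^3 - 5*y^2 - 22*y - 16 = (y - 8)*(y + 1)*(y + 2)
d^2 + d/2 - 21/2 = (d - 3)*(d + 7/2)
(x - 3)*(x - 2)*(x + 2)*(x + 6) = x^4 + 3*x^3 - 22*x^2 - 12*x + 72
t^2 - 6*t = t*(t - 6)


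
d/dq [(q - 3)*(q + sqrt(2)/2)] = 2*q - 3 + sqrt(2)/2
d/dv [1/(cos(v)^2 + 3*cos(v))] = (2*cos(v) + 3)*sin(v)/((cos(v) + 3)^2*cos(v)^2)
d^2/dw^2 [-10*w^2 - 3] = -20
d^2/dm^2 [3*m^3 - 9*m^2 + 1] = 18*m - 18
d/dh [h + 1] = 1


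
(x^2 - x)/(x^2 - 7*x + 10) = x*(x - 1)/(x^2 - 7*x + 10)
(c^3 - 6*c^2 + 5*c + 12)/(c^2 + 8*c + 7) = (c^2 - 7*c + 12)/(c + 7)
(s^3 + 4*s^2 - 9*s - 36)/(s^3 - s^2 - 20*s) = (s^2 - 9)/(s*(s - 5))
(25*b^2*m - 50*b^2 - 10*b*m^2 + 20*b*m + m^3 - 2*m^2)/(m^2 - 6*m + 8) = (25*b^2 - 10*b*m + m^2)/(m - 4)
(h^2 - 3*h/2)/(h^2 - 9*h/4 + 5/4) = 2*h*(2*h - 3)/(4*h^2 - 9*h + 5)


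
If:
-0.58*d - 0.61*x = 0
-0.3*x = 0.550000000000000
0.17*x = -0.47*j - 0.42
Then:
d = 1.93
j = -0.23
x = -1.83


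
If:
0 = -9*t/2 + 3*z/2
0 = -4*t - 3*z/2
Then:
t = 0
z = 0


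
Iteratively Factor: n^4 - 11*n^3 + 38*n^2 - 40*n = (n - 5)*(n^3 - 6*n^2 + 8*n) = (n - 5)*(n - 4)*(n^2 - 2*n) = n*(n - 5)*(n - 4)*(n - 2)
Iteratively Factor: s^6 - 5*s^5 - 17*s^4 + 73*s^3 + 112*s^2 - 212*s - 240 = (s - 4)*(s^5 - s^4 - 21*s^3 - 11*s^2 + 68*s + 60) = (s - 4)*(s - 2)*(s^4 + s^3 - 19*s^2 - 49*s - 30) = (s - 4)*(s - 2)*(s + 3)*(s^3 - 2*s^2 - 13*s - 10) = (s - 4)*(s - 2)*(s + 2)*(s + 3)*(s^2 - 4*s - 5) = (s - 4)*(s - 2)*(s + 1)*(s + 2)*(s + 3)*(s - 5)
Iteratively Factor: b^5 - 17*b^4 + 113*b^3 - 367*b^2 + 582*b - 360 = (b - 3)*(b^4 - 14*b^3 + 71*b^2 - 154*b + 120) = (b - 5)*(b - 3)*(b^3 - 9*b^2 + 26*b - 24) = (b - 5)*(b - 4)*(b - 3)*(b^2 - 5*b + 6) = (b - 5)*(b - 4)*(b - 3)*(b - 2)*(b - 3)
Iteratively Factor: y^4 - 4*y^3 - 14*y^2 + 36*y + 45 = (y + 3)*(y^3 - 7*y^2 + 7*y + 15) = (y + 1)*(y + 3)*(y^2 - 8*y + 15) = (y - 5)*(y + 1)*(y + 3)*(y - 3)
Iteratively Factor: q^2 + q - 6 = (q - 2)*(q + 3)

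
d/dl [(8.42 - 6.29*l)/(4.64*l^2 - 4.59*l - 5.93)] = (29.1856*l^2 - 78.1376*l + 75.9475)/(21.5296*l^4 - 42.5952*l^3 - 33.9623*l^2 + 54.4374*l + 35.1649)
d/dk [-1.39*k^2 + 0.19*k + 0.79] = 0.19 - 2.78*k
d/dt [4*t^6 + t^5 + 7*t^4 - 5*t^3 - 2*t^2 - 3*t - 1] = 24*t^5 + 5*t^4 + 28*t^3 - 15*t^2 - 4*t - 3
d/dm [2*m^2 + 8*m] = 4*m + 8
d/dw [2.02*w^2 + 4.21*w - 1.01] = 4.04*w + 4.21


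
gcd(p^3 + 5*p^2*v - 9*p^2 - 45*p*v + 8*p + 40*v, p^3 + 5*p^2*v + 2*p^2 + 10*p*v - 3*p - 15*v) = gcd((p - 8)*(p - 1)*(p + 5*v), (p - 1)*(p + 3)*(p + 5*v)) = p^2 + 5*p*v - p - 5*v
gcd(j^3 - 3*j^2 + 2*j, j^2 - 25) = 1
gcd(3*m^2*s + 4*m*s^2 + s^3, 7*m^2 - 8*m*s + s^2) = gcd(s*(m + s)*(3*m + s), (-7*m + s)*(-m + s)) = 1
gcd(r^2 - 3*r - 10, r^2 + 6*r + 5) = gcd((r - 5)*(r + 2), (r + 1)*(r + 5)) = 1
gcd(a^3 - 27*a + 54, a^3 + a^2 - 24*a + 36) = a^2 + 3*a - 18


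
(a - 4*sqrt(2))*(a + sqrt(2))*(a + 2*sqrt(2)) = a^3 - sqrt(2)*a^2 - 20*a - 16*sqrt(2)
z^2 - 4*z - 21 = (z - 7)*(z + 3)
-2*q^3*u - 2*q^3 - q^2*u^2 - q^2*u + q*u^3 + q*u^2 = (-2*q + u)*(q + u)*(q*u + q)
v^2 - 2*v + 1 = (v - 1)^2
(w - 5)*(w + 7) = w^2 + 2*w - 35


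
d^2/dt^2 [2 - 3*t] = 0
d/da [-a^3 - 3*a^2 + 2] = 3*a*(-a - 2)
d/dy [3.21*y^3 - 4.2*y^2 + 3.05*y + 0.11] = 9.63*y^2 - 8.4*y + 3.05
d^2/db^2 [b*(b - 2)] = 2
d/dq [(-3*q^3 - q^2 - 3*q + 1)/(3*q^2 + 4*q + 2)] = (-9*q^4 - 24*q^3 - 13*q^2 - 10*q - 10)/(9*q^4 + 24*q^3 + 28*q^2 + 16*q + 4)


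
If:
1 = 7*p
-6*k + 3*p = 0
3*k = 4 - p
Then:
No Solution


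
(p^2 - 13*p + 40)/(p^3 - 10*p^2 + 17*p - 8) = (p - 5)/(p^2 - 2*p + 1)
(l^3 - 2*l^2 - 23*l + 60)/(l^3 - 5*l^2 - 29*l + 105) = (l - 4)/(l - 7)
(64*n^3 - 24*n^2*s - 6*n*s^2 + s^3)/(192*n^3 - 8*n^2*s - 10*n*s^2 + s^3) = (-2*n + s)/(-6*n + s)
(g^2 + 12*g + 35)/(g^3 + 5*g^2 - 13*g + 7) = (g + 5)/(g^2 - 2*g + 1)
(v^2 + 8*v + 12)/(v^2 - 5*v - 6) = (v^2 + 8*v + 12)/(v^2 - 5*v - 6)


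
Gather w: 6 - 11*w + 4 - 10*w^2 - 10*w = -10*w^2 - 21*w + 10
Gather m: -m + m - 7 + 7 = 0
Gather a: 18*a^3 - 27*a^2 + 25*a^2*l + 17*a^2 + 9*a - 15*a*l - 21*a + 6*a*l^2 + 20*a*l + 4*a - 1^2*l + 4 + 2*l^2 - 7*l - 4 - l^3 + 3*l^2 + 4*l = 18*a^3 + a^2*(25*l - 10) + a*(6*l^2 + 5*l - 8) - l^3 + 5*l^2 - 4*l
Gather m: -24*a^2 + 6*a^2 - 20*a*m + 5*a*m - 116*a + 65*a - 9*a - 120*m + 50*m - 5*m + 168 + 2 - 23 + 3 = -18*a^2 - 60*a + m*(-15*a - 75) + 150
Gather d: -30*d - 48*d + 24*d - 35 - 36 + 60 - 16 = -54*d - 27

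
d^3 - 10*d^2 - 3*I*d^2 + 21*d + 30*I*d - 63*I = (d - 7)*(d - 3)*(d - 3*I)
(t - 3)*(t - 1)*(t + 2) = t^3 - 2*t^2 - 5*t + 6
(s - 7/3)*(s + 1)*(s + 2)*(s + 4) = s^4 + 14*s^3/3 - 7*s^2/3 - 74*s/3 - 56/3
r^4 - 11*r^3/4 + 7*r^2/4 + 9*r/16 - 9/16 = (r - 3/2)*(r - 1)*(r - 3/4)*(r + 1/2)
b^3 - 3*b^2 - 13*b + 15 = (b - 5)*(b - 1)*(b + 3)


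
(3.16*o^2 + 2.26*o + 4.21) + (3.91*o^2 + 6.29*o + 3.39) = 7.07*o^2 + 8.55*o + 7.6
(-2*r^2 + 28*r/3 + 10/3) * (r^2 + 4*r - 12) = -2*r^4 + 4*r^3/3 + 194*r^2/3 - 296*r/3 - 40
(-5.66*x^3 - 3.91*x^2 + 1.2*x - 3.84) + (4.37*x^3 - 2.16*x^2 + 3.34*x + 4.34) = -1.29*x^3 - 6.07*x^2 + 4.54*x + 0.5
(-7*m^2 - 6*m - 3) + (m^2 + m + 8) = -6*m^2 - 5*m + 5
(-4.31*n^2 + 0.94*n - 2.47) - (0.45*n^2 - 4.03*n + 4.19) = -4.76*n^2 + 4.97*n - 6.66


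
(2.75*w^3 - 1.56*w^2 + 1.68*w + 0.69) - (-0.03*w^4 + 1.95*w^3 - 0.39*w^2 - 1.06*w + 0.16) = 0.03*w^4 + 0.8*w^3 - 1.17*w^2 + 2.74*w + 0.53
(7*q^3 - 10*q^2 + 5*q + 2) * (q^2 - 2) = 7*q^5 - 10*q^4 - 9*q^3 + 22*q^2 - 10*q - 4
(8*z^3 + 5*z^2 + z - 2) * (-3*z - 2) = -24*z^4 - 31*z^3 - 13*z^2 + 4*z + 4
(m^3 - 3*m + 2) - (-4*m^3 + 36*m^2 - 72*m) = 5*m^3 - 36*m^2 + 69*m + 2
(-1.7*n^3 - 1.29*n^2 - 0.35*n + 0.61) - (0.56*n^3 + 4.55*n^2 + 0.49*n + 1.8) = -2.26*n^3 - 5.84*n^2 - 0.84*n - 1.19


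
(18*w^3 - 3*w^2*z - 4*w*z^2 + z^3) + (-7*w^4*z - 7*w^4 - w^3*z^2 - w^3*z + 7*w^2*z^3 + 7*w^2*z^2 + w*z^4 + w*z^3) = -7*w^4*z - 7*w^4 - w^3*z^2 - w^3*z + 18*w^3 + 7*w^2*z^3 + 7*w^2*z^2 - 3*w^2*z + w*z^4 + w*z^3 - 4*w*z^2 + z^3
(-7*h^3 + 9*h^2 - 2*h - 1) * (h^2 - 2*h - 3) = -7*h^5 + 23*h^4 + h^3 - 24*h^2 + 8*h + 3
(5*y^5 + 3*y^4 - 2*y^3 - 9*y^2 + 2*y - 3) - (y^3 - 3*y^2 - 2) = 5*y^5 + 3*y^4 - 3*y^3 - 6*y^2 + 2*y - 1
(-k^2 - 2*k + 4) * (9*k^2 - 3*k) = -9*k^4 - 15*k^3 + 42*k^2 - 12*k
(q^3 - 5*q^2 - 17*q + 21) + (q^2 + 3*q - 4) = q^3 - 4*q^2 - 14*q + 17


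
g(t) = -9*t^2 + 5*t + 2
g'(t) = 5 - 18*t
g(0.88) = -0.57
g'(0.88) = -10.84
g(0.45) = 2.43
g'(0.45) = -3.10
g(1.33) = -7.27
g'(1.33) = -18.94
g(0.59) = 1.82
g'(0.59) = -5.62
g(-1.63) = -30.06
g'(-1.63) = 34.34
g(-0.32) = -0.52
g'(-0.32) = 10.76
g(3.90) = -115.39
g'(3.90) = -65.20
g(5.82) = -273.75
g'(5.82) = -99.76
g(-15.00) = -2098.00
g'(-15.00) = 275.00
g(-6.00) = -352.00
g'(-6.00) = 113.00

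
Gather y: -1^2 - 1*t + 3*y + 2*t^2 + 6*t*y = 2*t^2 - t + y*(6*t + 3) - 1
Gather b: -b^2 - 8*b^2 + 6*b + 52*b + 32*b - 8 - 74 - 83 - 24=-9*b^2 + 90*b - 189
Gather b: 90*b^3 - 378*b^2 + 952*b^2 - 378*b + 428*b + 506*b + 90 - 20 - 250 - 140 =90*b^3 + 574*b^2 + 556*b - 320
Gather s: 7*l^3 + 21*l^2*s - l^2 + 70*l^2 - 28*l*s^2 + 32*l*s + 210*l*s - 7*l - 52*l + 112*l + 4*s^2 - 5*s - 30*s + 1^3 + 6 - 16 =7*l^3 + 69*l^2 + 53*l + s^2*(4 - 28*l) + s*(21*l^2 + 242*l - 35) - 9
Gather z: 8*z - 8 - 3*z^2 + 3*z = -3*z^2 + 11*z - 8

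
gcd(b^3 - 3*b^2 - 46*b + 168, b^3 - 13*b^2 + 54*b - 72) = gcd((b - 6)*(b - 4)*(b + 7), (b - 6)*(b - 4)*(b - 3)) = b^2 - 10*b + 24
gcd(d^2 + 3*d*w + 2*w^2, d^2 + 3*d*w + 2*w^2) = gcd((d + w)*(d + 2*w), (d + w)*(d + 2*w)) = d^2 + 3*d*w + 2*w^2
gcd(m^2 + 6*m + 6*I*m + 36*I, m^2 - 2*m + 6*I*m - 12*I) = m + 6*I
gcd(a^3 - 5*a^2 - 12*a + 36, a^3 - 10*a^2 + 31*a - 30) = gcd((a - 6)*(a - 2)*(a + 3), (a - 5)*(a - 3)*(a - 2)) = a - 2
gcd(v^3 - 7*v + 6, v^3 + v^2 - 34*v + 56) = v - 2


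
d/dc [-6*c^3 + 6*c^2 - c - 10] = -18*c^2 + 12*c - 1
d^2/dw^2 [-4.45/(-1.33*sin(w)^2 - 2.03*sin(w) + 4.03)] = (-31.48642*sin(w)^4 - 36.043665*sin(w)^3 - 66.514595*sin(w)^2 + 35.682325*sin(w) + 84.37912)/(1.33*sin(w)^2 + 2.03*sin(w) - 4.03)^3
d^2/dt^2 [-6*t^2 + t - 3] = -12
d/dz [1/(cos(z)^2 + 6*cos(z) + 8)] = 2*(cos(z) + 3)*sin(z)/(cos(z)^2 + 6*cos(z) + 8)^2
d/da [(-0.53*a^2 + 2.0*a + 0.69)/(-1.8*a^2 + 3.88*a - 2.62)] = (1.5436*a^2 + 5.2612*a - 7.9172)/(3.24*a^4 - 13.968*a^3 + 24.4864*a^2 - 20.3312*a + 6.8644)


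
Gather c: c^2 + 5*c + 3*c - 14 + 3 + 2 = c^2 + 8*c - 9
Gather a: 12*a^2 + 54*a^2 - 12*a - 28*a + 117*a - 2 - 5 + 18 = 66*a^2 + 77*a + 11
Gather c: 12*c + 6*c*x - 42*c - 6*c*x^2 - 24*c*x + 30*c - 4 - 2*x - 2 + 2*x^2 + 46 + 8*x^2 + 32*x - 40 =c*(-6*x^2 - 18*x) + 10*x^2 + 30*x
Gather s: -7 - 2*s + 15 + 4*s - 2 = 2*s + 6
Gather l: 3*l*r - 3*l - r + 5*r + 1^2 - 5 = l*(3*r - 3) + 4*r - 4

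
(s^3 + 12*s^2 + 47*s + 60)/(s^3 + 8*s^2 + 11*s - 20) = (s + 3)/(s - 1)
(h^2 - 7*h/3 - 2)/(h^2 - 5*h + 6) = (h + 2/3)/(h - 2)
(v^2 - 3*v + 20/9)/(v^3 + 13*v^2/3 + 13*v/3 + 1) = (9*v^2 - 27*v + 20)/(3*(3*v^3 + 13*v^2 + 13*v + 3))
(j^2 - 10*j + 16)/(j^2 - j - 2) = (j - 8)/(j + 1)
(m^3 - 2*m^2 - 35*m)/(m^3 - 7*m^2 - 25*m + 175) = m/(m - 5)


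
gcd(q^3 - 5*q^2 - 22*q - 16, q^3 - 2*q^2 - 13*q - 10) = q^2 + 3*q + 2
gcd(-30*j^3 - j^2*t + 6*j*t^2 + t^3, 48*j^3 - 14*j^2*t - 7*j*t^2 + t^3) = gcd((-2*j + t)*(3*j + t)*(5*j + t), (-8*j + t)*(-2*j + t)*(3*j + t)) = -6*j^2 + j*t + t^2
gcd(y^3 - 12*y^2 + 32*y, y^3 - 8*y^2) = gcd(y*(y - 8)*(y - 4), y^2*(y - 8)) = y^2 - 8*y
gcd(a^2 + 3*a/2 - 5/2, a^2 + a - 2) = a - 1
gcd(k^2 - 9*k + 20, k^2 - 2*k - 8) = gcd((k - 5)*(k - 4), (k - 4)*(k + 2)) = k - 4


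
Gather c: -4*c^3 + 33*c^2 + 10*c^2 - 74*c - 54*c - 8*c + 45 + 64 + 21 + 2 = -4*c^3 + 43*c^2 - 136*c + 132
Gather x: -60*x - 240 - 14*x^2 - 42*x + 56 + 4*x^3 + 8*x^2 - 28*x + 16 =4*x^3 - 6*x^2 - 130*x - 168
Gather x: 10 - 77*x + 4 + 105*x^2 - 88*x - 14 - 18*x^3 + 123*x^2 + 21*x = -18*x^3 + 228*x^2 - 144*x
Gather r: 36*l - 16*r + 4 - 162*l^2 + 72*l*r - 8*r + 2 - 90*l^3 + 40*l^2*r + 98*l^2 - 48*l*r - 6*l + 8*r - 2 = -90*l^3 - 64*l^2 + 30*l + r*(40*l^2 + 24*l - 16) + 4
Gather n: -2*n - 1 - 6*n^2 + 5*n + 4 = -6*n^2 + 3*n + 3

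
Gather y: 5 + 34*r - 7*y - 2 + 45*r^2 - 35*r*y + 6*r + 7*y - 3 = 45*r^2 - 35*r*y + 40*r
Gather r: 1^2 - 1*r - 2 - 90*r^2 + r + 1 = -90*r^2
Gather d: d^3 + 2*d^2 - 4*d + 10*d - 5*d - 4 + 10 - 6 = d^3 + 2*d^2 + d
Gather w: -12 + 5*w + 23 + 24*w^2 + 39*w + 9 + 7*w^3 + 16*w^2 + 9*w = 7*w^3 + 40*w^2 + 53*w + 20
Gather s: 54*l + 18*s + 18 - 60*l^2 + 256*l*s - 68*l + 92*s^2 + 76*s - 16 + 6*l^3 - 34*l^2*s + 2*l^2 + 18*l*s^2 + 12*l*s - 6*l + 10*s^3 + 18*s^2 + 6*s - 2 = 6*l^3 - 58*l^2 - 20*l + 10*s^3 + s^2*(18*l + 110) + s*(-34*l^2 + 268*l + 100)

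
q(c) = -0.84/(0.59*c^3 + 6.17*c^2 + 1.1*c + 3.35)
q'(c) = -0.84*(-1.77*c^2 - 12.34*c - 1.1)/(0.59*c^3 + 6.17*c^2 + 1.1*c + 3.35)^2 = (1.4868*c^2 + 10.3656*c + 0.924)/(0.59*c^3 + 6.17*c^2 + 1.1*c + 3.35)^2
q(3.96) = -0.01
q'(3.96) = 0.00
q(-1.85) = -0.04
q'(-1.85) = -0.04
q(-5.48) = -0.01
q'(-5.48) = -0.00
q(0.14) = -0.23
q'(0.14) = 0.18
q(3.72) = -0.01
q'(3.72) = 0.00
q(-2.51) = -0.03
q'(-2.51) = -0.02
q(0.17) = -0.23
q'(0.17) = 0.20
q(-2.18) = -0.03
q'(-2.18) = -0.03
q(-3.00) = -0.02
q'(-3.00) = -0.01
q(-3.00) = -0.02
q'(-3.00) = -0.01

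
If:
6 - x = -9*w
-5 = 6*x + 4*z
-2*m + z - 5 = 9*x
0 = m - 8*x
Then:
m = -100/53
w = -661/954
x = -25/106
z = -95/106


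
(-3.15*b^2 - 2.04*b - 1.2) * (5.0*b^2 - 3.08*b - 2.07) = -15.75*b^4 - 0.497999999999999*b^3 + 6.8037*b^2 + 7.9188*b + 2.484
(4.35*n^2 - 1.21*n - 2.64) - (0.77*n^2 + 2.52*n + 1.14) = 3.58*n^2 - 3.73*n - 3.78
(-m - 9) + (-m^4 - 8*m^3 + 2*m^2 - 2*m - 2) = -m^4 - 8*m^3 + 2*m^2 - 3*m - 11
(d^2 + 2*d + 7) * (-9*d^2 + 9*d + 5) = -9*d^4 - 9*d^3 - 40*d^2 + 73*d + 35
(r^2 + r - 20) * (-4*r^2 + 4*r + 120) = -4*r^4 + 204*r^2 + 40*r - 2400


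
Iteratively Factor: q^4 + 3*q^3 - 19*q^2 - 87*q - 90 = (q - 5)*(q^3 + 8*q^2 + 21*q + 18) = (q - 5)*(q + 3)*(q^2 + 5*q + 6) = (q - 5)*(q + 3)^2*(q + 2)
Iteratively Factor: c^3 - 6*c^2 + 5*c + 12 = (c + 1)*(c^2 - 7*c + 12) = (c - 3)*(c + 1)*(c - 4)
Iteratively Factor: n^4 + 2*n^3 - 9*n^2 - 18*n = (n + 2)*(n^3 - 9*n) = (n - 3)*(n + 2)*(n^2 + 3*n) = n*(n - 3)*(n + 2)*(n + 3)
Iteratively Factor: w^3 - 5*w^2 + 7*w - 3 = (w - 1)*(w^2 - 4*w + 3) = (w - 3)*(w - 1)*(w - 1)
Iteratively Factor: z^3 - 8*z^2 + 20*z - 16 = (z - 2)*(z^2 - 6*z + 8) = (z - 4)*(z - 2)*(z - 2)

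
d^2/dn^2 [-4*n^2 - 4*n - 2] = -8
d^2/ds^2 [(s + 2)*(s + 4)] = 2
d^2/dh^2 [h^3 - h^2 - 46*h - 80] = 6*h - 2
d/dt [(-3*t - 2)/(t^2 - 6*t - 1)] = (3*t^2 + 4*t - 9)/(t^4 - 12*t^3 + 34*t^2 + 12*t + 1)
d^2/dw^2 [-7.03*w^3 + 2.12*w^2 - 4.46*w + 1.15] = 4.24 - 42.18*w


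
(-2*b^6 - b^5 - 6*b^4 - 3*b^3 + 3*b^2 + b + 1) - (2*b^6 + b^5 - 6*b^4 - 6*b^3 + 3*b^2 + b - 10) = -4*b^6 - 2*b^5 + 3*b^3 + 11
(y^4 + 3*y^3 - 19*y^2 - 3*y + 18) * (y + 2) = y^5 + 5*y^4 - 13*y^3 - 41*y^2 + 12*y + 36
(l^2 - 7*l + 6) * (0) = 0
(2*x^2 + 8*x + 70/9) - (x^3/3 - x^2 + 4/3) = -x^3/3 + 3*x^2 + 8*x + 58/9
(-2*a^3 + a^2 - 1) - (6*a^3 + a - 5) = -8*a^3 + a^2 - a + 4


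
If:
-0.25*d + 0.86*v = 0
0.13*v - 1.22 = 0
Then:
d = 32.28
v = 9.38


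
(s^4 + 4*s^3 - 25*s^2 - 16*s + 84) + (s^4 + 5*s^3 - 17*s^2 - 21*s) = 2*s^4 + 9*s^3 - 42*s^2 - 37*s + 84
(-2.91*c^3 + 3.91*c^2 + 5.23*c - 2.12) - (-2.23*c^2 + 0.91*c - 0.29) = -2.91*c^3 + 6.14*c^2 + 4.32*c - 1.83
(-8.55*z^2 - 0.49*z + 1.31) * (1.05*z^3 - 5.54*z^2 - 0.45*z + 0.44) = -8.9775*z^5 + 46.8525*z^4 + 7.9376*z^3 - 10.7989*z^2 - 0.8051*z + 0.5764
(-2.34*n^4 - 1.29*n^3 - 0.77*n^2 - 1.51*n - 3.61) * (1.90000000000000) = -4.446*n^4 - 2.451*n^3 - 1.463*n^2 - 2.869*n - 6.859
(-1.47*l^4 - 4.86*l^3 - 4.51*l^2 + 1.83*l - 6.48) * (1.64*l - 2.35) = -2.4108*l^5 - 4.5159*l^4 + 4.0246*l^3 + 13.5997*l^2 - 14.9277*l + 15.228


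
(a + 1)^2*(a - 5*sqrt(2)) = a^3 - 5*sqrt(2)*a^2 + 2*a^2 - 10*sqrt(2)*a + a - 5*sqrt(2)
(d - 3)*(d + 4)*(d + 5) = d^3 + 6*d^2 - 7*d - 60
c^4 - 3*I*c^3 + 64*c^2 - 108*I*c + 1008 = (c - 7*I)*(c - 6*I)*(c + 4*I)*(c + 6*I)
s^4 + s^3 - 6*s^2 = s^2*(s - 2)*(s + 3)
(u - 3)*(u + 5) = u^2 + 2*u - 15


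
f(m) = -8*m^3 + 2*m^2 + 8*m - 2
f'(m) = -24*m^2 + 4*m + 8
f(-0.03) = -2.24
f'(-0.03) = 7.86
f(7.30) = -2949.16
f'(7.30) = -1241.76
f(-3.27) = 272.95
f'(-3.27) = -261.71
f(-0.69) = -3.94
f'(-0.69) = -6.19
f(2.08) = -48.70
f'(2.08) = -87.51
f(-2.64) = 138.02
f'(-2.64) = -169.83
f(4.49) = -649.91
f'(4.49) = -457.88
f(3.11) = -198.42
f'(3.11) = -211.69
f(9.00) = -5600.00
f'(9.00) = -1900.00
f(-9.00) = 5920.00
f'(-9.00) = -1972.00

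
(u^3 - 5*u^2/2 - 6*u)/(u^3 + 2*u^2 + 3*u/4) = 2*(u - 4)/(2*u + 1)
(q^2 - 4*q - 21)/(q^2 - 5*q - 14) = (q + 3)/(q + 2)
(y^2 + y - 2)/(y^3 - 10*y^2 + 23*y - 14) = (y + 2)/(y^2 - 9*y + 14)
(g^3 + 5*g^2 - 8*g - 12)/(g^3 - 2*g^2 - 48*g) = (g^2 - g - 2)/(g*(g - 8))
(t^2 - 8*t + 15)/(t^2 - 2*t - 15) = (t - 3)/(t + 3)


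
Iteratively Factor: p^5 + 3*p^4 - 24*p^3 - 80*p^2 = (p + 4)*(p^4 - p^3 - 20*p^2) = p*(p + 4)*(p^3 - p^2 - 20*p) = p^2*(p + 4)*(p^2 - p - 20) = p^2*(p + 4)^2*(p - 5)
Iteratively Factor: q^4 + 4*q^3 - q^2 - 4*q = (q + 4)*(q^3 - q) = (q + 1)*(q + 4)*(q^2 - q) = q*(q + 1)*(q + 4)*(q - 1)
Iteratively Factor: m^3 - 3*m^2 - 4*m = (m)*(m^2 - 3*m - 4) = m*(m + 1)*(m - 4)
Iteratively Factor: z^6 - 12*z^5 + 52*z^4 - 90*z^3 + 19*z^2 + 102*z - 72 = (z + 1)*(z^5 - 13*z^4 + 65*z^3 - 155*z^2 + 174*z - 72) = (z - 1)*(z + 1)*(z^4 - 12*z^3 + 53*z^2 - 102*z + 72) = (z - 3)*(z - 1)*(z + 1)*(z^3 - 9*z^2 + 26*z - 24) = (z - 3)*(z - 2)*(z - 1)*(z + 1)*(z^2 - 7*z + 12) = (z - 4)*(z - 3)*(z - 2)*(z - 1)*(z + 1)*(z - 3)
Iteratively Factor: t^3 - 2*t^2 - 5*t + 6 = (t + 2)*(t^2 - 4*t + 3) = (t - 1)*(t + 2)*(t - 3)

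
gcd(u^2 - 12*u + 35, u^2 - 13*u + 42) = u - 7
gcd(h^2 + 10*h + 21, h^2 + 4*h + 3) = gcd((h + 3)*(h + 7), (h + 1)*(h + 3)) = h + 3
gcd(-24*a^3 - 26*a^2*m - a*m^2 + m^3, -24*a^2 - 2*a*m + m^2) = 24*a^2 + 2*a*m - m^2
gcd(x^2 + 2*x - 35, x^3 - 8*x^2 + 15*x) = x - 5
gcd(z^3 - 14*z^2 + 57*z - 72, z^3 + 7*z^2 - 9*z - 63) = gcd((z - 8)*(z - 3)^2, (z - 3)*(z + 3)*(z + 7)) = z - 3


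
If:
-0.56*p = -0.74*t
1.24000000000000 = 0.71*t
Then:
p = 2.31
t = 1.75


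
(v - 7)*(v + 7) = v^2 - 49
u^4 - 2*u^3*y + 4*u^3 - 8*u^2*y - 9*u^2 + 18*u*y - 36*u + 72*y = (u - 3)*(u + 3)*(u + 4)*(u - 2*y)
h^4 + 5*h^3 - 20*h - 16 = (h - 2)*(h + 1)*(h + 2)*(h + 4)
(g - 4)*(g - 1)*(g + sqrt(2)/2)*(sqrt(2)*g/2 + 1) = sqrt(2)*g^4/2 - 5*sqrt(2)*g^3/2 + 3*g^3/2 - 15*g^2/2 + 5*sqrt(2)*g^2/2 - 5*sqrt(2)*g/2 + 6*g + 2*sqrt(2)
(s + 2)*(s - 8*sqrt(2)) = s^2 - 8*sqrt(2)*s + 2*s - 16*sqrt(2)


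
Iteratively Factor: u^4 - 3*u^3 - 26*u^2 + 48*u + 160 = (u + 2)*(u^3 - 5*u^2 - 16*u + 80) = (u - 5)*(u + 2)*(u^2 - 16) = (u - 5)*(u - 4)*(u + 2)*(u + 4)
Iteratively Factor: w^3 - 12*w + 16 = (w - 2)*(w^2 + 2*w - 8) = (w - 2)^2*(w + 4)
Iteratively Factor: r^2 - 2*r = (r)*(r - 2)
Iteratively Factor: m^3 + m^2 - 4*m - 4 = (m + 2)*(m^2 - m - 2) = (m + 1)*(m + 2)*(m - 2)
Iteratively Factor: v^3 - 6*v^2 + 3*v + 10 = (v - 5)*(v^2 - v - 2) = (v - 5)*(v - 2)*(v + 1)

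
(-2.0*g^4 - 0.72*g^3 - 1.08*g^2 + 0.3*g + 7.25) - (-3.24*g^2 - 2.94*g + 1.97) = -2.0*g^4 - 0.72*g^3 + 2.16*g^2 + 3.24*g + 5.28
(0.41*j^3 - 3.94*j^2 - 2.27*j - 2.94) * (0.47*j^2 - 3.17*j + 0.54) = 0.1927*j^5 - 3.1515*j^4 + 11.6443*j^3 + 3.6865*j^2 + 8.094*j - 1.5876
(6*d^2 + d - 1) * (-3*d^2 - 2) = -18*d^4 - 3*d^3 - 9*d^2 - 2*d + 2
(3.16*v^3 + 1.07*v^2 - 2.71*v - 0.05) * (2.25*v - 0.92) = 7.11*v^4 - 0.4997*v^3 - 7.0819*v^2 + 2.3807*v + 0.046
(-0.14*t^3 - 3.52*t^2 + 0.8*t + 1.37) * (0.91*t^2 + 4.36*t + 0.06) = -0.1274*t^5 - 3.8136*t^4 - 14.6276*t^3 + 4.5235*t^2 + 6.0212*t + 0.0822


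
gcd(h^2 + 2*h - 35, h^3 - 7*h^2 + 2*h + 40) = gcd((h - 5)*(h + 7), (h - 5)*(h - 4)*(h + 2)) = h - 5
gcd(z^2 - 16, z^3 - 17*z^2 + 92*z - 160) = z - 4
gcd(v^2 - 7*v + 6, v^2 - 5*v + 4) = v - 1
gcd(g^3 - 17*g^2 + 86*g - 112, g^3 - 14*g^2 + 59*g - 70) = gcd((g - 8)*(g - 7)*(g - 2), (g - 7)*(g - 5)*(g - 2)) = g^2 - 9*g + 14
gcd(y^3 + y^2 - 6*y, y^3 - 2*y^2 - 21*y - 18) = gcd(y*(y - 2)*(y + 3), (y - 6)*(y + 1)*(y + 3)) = y + 3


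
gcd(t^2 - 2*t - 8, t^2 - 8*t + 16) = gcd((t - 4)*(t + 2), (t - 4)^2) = t - 4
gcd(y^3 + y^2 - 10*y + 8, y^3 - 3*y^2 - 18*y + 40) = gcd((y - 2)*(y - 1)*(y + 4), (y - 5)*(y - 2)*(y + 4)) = y^2 + 2*y - 8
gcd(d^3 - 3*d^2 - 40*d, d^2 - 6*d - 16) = d - 8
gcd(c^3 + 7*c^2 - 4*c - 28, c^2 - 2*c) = c - 2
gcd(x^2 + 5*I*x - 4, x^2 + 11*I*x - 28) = x + 4*I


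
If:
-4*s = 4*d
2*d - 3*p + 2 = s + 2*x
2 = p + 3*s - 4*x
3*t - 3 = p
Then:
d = -7*x/3 - 2/3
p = -3*x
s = 7*x/3 + 2/3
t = 1 - x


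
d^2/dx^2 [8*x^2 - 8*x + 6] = 16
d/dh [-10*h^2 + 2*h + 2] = 2 - 20*h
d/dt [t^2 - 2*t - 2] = 2*t - 2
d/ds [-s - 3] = -1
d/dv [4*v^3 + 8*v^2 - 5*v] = 12*v^2 + 16*v - 5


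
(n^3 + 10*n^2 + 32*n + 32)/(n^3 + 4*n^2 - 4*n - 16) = (n + 4)/(n - 2)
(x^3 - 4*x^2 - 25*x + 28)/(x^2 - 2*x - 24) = (x^2 - 8*x + 7)/(x - 6)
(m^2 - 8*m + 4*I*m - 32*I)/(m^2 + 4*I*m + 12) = (m^2 + 4*m*(-2 + I) - 32*I)/(m^2 + 4*I*m + 12)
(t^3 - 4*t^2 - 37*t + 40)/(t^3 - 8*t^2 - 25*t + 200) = (t - 1)/(t - 5)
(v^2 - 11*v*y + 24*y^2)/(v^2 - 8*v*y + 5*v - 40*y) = (v - 3*y)/(v + 5)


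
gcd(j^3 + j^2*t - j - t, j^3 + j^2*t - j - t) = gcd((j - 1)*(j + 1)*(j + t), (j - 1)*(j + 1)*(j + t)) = j^3 + j^2*t - j - t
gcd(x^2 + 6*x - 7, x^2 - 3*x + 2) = x - 1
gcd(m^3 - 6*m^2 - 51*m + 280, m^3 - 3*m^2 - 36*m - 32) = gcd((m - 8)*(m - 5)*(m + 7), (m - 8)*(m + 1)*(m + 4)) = m - 8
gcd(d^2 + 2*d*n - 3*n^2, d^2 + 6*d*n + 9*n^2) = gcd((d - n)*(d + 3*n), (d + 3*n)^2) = d + 3*n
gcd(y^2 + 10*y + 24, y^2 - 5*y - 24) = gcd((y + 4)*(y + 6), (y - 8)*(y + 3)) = 1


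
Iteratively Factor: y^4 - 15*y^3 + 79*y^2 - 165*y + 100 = (y - 5)*(y^3 - 10*y^2 + 29*y - 20) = (y - 5)*(y - 1)*(y^2 - 9*y + 20) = (y - 5)*(y - 4)*(y - 1)*(y - 5)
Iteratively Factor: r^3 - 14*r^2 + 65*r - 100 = (r - 4)*(r^2 - 10*r + 25) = (r - 5)*(r - 4)*(r - 5)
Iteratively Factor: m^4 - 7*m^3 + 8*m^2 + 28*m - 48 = (m - 4)*(m^3 - 3*m^2 - 4*m + 12) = (m - 4)*(m + 2)*(m^2 - 5*m + 6) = (m - 4)*(m - 3)*(m + 2)*(m - 2)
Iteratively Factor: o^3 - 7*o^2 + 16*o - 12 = (o - 2)*(o^2 - 5*o + 6) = (o - 3)*(o - 2)*(o - 2)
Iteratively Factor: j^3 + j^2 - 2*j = (j - 1)*(j^2 + 2*j) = (j - 1)*(j + 2)*(j)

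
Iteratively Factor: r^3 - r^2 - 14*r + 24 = (r + 4)*(r^2 - 5*r + 6) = (r - 3)*(r + 4)*(r - 2)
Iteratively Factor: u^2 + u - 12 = (u + 4)*(u - 3)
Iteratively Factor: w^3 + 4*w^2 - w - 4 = (w - 1)*(w^2 + 5*w + 4) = (w - 1)*(w + 4)*(w + 1)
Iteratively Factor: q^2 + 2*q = (q)*(q + 2)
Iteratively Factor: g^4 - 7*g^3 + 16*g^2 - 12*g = (g - 3)*(g^3 - 4*g^2 + 4*g) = (g - 3)*(g - 2)*(g^2 - 2*g) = (g - 3)*(g - 2)^2*(g)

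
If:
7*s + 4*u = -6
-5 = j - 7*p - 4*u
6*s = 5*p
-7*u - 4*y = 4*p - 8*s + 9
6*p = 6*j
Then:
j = 66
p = 66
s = 55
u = -391/4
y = 3405/16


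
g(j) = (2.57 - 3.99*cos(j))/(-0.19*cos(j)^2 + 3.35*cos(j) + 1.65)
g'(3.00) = 0.69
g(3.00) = -3.52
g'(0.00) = 0.00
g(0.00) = -0.30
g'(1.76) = 14.74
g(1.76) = 3.28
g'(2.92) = 1.15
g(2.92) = -3.59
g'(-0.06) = -0.04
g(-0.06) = -0.29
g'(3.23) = -0.42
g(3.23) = -3.49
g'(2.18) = 121.13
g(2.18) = -14.75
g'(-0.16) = -0.10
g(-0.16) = -0.29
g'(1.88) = 39.45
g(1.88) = 6.17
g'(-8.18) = -47.48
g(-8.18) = 6.90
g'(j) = (2.57 - 3.99*cos(j))*(-0.38*sin(j)*cos(j) + 3.35*sin(j))/(-0.19*cos(j)^2 + 3.35*cos(j) + 1.65)^2 + 3.99*sin(j)/(-0.19*cos(j)^2 + 3.35*cos(j) + 1.65) = (0.7581*cos(j)^2 - 0.976599999999999*cos(j) + 15.193)*sin(j)/(0.0361*cos(j)^4 - 1.273*cos(j)^3 + 10.5955*cos(j)^2 + 11.055*cos(j) + 2.7225)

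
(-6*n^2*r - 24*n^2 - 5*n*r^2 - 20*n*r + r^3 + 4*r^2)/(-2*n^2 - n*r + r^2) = (-6*n*r - 24*n + r^2 + 4*r)/(-2*n + r)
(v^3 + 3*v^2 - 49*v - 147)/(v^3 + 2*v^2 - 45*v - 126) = (v + 7)/(v + 6)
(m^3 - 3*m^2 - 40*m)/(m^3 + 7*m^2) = (m^2 - 3*m - 40)/(m*(m + 7))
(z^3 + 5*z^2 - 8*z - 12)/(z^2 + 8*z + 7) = (z^2 + 4*z - 12)/(z + 7)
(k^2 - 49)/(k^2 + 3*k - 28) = (k - 7)/(k - 4)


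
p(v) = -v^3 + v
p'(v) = 1 - 3*v^2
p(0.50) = 0.38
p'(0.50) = 0.25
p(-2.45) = 12.26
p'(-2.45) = -17.01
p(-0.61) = -0.38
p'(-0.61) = -0.12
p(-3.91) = 55.87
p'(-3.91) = -44.86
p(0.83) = 0.26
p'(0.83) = -1.07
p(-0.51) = -0.38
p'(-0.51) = 0.22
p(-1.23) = 0.63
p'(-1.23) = -3.54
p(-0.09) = -0.09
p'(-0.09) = 0.98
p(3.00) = -24.00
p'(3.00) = -26.00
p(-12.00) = 1716.00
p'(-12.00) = -431.00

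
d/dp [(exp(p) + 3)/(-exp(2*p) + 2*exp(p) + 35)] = (-2*(1 - exp(p))*(exp(p) + 3) - exp(2*p) + 2*exp(p) + 35)*exp(p)/(-exp(2*p) + 2*exp(p) + 35)^2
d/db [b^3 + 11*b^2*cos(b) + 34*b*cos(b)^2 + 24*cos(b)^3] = -11*b^2*sin(b) + 3*b^2 - 34*b*sin(2*b) + 22*b*cos(b) - 72*sin(b)*cos(b)^2 + 34*cos(b)^2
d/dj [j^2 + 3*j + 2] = 2*j + 3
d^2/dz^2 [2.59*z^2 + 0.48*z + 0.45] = 5.18000000000000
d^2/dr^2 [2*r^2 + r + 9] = 4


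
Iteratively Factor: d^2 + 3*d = (d + 3)*(d)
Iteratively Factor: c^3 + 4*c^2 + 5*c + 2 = (c + 2)*(c^2 + 2*c + 1) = (c + 1)*(c + 2)*(c + 1)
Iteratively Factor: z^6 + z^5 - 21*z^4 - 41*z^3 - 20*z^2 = (z + 4)*(z^5 - 3*z^4 - 9*z^3 - 5*z^2) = (z + 1)*(z + 4)*(z^4 - 4*z^3 - 5*z^2) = (z + 1)^2*(z + 4)*(z^3 - 5*z^2) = z*(z + 1)^2*(z + 4)*(z^2 - 5*z) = z*(z - 5)*(z + 1)^2*(z + 4)*(z)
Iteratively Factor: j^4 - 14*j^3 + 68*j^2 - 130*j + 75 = (j - 5)*(j^3 - 9*j^2 + 23*j - 15) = (j - 5)^2*(j^2 - 4*j + 3) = (j - 5)^2*(j - 3)*(j - 1)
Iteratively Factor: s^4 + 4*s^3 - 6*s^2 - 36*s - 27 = (s + 3)*(s^3 + s^2 - 9*s - 9) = (s + 3)^2*(s^2 - 2*s - 3) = (s - 3)*(s + 3)^2*(s + 1)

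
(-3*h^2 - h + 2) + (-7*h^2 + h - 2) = -10*h^2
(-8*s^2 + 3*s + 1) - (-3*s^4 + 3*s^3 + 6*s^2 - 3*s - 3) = 3*s^4 - 3*s^3 - 14*s^2 + 6*s + 4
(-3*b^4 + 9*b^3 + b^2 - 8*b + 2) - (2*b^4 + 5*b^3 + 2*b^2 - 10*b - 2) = -5*b^4 + 4*b^3 - b^2 + 2*b + 4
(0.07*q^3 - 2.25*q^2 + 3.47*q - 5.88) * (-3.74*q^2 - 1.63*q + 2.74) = -0.2618*q^5 + 8.3009*q^4 - 9.1185*q^3 + 10.1701*q^2 + 19.0922*q - 16.1112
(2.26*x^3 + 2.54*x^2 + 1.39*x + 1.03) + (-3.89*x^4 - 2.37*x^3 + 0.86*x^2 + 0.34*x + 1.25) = -3.89*x^4 - 0.11*x^3 + 3.4*x^2 + 1.73*x + 2.28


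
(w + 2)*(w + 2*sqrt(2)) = w^2 + 2*w + 2*sqrt(2)*w + 4*sqrt(2)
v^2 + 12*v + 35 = (v + 5)*(v + 7)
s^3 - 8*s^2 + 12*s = s*(s - 6)*(s - 2)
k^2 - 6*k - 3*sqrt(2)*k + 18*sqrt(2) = (k - 6)*(k - 3*sqrt(2))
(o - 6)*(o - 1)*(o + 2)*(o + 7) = o^4 + 2*o^3 - 43*o^2 - 44*o + 84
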